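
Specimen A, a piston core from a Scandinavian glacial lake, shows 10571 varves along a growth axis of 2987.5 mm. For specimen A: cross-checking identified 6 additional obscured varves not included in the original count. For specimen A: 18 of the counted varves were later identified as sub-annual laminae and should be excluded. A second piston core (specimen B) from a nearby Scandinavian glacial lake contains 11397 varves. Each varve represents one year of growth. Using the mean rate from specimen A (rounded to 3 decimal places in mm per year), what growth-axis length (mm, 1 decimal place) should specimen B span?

Specimen A: true varve count = 10571 − 18 + 6 = 10559.
A: Extension rate ≈ 2987.5 / 10559 = 0.283 mm/year.
B's length ≈ 0.283 × 11397 = 3225.4 mm.

3225.4 mm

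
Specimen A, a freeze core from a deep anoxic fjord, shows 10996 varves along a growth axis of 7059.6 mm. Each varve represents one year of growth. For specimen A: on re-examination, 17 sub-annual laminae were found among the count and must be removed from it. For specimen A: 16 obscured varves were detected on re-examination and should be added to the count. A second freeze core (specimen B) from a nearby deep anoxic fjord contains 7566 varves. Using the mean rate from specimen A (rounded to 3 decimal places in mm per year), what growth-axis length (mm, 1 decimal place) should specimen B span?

Specimen A: adjusted count: 10996 − 17 + 16 = 10995 varves.
A: 7059.6 mm over 10995 years gives 7059.6 / 10995 ≈ 0.642 mm/year.
For B, 0.642 mm/year × 7566 years = 4857.4 mm.

4857.4 mm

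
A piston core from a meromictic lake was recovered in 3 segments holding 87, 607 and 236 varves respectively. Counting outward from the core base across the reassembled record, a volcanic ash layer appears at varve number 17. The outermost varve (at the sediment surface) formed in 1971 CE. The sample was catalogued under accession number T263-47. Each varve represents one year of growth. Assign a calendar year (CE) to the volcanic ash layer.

Total varves = 87 + 607 + 236 = 930.
The volcanic ash layer sits at varve 17 from the core base, so 930 − 17 = 913 varves formed after it.
The varve at the sediment surface is 1971 CE, so the volcanic ash layer dates to 1971 − 913 = 1058 CE.

1058 CE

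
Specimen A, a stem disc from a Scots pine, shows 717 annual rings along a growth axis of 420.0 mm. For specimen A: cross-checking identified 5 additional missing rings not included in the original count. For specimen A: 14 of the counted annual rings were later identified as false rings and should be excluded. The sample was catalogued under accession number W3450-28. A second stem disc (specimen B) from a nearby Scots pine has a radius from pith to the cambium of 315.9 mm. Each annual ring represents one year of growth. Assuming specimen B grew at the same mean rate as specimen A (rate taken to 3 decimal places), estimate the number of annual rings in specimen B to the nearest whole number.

533 annual rings

Specimen A: true annual ring count = 717 − 14 + 5 = 708.
A: Extension rate ≈ 420.0 / 708 = 0.593 mm per year.
For B, 315.9 / 0.593 = 532.72 years ≈ 533 annual rings.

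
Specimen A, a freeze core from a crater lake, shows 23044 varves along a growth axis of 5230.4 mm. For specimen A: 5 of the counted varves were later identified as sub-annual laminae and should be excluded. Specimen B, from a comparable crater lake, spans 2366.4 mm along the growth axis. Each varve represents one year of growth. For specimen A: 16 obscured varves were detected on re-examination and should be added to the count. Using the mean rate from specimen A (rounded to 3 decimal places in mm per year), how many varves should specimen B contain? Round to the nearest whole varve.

10425 varves

Specimen A: correcting the raw count gives 23044 − 5 + 16 = 23055 true varves.
A: Mean rate = 5230.4 mm / 23055 years ≈ 0.227 mm/yr.
Specimen B: 2366.4 mm / 0.227 mm per year = 10424.67 years ≈ 10425 varves.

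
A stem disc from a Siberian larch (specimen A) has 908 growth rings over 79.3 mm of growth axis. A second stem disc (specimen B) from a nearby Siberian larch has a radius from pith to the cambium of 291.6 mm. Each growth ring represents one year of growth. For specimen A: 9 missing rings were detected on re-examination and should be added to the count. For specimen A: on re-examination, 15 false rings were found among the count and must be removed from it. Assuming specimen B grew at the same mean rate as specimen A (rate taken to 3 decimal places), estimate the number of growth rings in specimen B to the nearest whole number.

Specimen A: adjusted count: 908 − 15 + 9 = 902 growth rings.
A: Extension rate ≈ 79.3 / 902 = 0.088 mm per year.
Specimen B: 291.6 mm / 0.088 mm per year = 3313.64 years ≈ 3314 growth rings.

3314 growth rings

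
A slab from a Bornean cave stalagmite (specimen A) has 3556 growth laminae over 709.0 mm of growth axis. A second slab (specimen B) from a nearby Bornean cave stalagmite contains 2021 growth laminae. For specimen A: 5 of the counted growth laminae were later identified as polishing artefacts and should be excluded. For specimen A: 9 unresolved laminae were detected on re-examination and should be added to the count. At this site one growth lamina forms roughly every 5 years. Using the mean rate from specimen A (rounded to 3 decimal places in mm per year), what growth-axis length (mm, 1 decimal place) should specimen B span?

Specimen A: after corrections the count is 3556 − 5 + 9 = 3560 growth laminae.
Specimen A: 3560 growth laminae at 5 years each span 3560 × 5 = 17800 years.
A: Extension rate ≈ 709.0 / 17800 = 0.040 mm/yr.
Specimen B: multiplying by 5 years per growth lamina: 2021 × 5 = 10105 years. B's length ≈ 0.040 × 10105 = 404.2 mm.

404.2 mm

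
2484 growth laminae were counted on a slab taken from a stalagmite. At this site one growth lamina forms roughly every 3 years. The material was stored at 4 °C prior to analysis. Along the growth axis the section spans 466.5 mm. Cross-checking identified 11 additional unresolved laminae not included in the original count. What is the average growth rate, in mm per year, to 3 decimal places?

0.062 mm per year

Adjusted count: 2484 + 11 = 2495 growth laminae.
2495 growth laminae at 3 years each span 2495 × 3 = 7485 years.
Extension rate ≈ 466.5 / 7485 = 0.062 mm per year.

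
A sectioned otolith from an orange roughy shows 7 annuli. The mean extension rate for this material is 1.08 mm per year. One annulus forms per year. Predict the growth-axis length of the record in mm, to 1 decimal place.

7.6 mm

The record spans 7 years at 1.08 mm per year.
Length ≈ 1.08 × 7 = 7.6 mm.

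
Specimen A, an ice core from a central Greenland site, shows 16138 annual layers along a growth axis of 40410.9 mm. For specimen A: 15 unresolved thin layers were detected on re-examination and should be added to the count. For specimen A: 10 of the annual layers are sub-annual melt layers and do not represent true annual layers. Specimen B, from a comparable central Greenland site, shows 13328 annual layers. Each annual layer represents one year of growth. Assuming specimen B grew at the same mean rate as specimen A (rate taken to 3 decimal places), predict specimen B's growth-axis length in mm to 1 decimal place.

33360.0 mm

Specimen A: adjusted count: 16138 − 10 + 15 = 16143 annual layers.
A: Mean rate = 40410.9 mm / 16143 years ≈ 2.503 mm per year.
Length of B = 2.503 × 13328 = 33360.0 mm.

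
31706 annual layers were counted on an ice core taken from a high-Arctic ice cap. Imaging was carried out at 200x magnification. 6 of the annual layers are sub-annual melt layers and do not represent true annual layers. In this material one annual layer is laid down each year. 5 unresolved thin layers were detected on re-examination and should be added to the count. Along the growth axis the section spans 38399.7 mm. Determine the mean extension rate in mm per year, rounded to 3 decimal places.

True annual layer count = 31706 − 6 + 5 = 31705.
Mean rate = 38399.7 mm / 31705 years ≈ 1.211 mm per year.

1.211 mm per year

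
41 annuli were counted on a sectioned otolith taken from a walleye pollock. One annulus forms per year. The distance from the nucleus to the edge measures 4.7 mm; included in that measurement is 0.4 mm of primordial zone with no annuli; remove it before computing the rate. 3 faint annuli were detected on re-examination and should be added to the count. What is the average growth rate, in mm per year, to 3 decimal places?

True annulus count = 41 + 3 = 44.
The growth record spans 4.7 − 0.4 = 4.3 mm.
Extension rate ≈ 4.3 / 44 = 0.098 mm per year.

0.098 mm per year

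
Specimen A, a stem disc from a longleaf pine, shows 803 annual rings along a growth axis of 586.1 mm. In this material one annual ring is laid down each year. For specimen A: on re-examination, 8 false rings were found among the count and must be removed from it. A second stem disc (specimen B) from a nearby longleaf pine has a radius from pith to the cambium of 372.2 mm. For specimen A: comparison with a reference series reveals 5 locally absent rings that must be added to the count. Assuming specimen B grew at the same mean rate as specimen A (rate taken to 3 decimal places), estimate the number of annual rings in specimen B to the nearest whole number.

508 annual rings

Specimen A: true annual ring count = 803 − 8 + 5 = 800.
A: Mean rate = 586.1 mm / 800 years ≈ 0.733 mm/year.
For B, 372.2 / 0.733 = 507.78 years ≈ 508 annual rings.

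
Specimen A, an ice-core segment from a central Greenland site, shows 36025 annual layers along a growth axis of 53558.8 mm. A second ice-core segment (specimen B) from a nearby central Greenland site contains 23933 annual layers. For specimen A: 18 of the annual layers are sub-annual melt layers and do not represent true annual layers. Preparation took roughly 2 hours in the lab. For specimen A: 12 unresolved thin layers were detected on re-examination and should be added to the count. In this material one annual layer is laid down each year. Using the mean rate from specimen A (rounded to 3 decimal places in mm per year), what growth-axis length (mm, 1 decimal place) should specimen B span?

Specimen A: correcting the raw count gives 36025 − 18 + 12 = 36019 true annual layers.
A: Extension rate ≈ 53558.8 / 36019 = 1.487 mm/yr.
Length of B = 1.487 × 23933 = 35588.4 mm.

35588.4 mm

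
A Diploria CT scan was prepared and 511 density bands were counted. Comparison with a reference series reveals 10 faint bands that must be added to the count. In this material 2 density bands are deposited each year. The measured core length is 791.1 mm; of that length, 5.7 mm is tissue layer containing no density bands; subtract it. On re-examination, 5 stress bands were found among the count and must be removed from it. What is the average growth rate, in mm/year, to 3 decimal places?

Adjusted count: 511 − 5 + 10 = 516 density bands.
516 density bands at 2 per year is 516 / 2 = 258 years.
Removing the 5.7 mm offcut leaves 791.1 − 5.7 = 785.4 mm.
785.4 mm over 258 years gives 785.4 / 258 ≈ 3.044 mm/year.

3.044 mm/year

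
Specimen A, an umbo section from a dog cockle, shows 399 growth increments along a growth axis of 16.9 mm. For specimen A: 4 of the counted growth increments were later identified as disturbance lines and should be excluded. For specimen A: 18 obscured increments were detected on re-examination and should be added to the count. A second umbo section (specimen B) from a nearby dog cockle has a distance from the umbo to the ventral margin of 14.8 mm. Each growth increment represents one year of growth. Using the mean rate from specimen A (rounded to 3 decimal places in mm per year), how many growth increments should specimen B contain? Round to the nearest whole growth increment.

Specimen A: after corrections the count is 399 − 4 + 18 = 413 growth increments.
A: Extension rate ≈ 16.9 / 413 = 0.041 mm per year.
B spans 14.8 / 0.041 = 360.98 years ≈ 361 growth increments.

361 growth increments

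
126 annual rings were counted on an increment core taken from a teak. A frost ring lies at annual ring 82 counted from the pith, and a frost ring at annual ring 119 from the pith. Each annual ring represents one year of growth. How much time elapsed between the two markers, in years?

37 yr

The two markers are separated by 119 − 82 = 37 annual rings.
That is 37 years at one annual ring per year.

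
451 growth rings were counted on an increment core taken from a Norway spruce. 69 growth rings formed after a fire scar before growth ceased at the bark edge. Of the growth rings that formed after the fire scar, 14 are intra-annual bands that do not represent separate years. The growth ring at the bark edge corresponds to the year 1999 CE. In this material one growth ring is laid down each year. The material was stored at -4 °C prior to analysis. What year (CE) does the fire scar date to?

There are 69 growth rings younger than the fire scar.
69 − 14 false = 55 true growth rings after the fire scar.
The growth ring at the bark edge is 1999 CE, so the fire scar dates to 1999 − 55 = 1944 CE.

1944 CE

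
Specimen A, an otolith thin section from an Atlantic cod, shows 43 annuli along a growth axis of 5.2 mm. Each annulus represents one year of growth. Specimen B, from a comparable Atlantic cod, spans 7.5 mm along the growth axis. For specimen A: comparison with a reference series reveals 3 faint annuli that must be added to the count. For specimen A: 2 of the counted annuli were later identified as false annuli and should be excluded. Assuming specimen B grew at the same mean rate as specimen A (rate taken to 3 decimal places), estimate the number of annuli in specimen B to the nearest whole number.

64 annuli

Specimen A: true annulus count = 43 − 2 + 3 = 44.
A: Mean rate = 5.2 mm / 44 years ≈ 0.118 mm/yr.
Specimen B: 7.5 mm / 0.118 mm per year = 63.56 years ≈ 64 annuli.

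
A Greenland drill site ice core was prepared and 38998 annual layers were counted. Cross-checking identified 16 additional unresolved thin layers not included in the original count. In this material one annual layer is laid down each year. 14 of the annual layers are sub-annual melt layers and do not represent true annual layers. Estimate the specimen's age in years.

Correcting the raw count gives 38998 − 14 + 16 = 39000 true annual layers.
At one annual layer per year, that is 39000 years.

39000 years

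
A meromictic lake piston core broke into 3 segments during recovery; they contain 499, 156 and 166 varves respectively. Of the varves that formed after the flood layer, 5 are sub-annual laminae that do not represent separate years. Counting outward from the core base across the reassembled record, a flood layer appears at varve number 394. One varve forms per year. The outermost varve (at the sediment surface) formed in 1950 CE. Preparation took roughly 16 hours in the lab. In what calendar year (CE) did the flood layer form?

Total varves = 499 + 156 + 166 = 821.
Between varve 394 and the sediment surface there are 821 − 394 = 427 varves.
Removing the 5 false varves leaves 427 − 5 = 422 true varves beyond the flood layer.
Counting back 422 years from 1950 CE places the flood layer in 1950 − 422 = 1528 CE.

1528 CE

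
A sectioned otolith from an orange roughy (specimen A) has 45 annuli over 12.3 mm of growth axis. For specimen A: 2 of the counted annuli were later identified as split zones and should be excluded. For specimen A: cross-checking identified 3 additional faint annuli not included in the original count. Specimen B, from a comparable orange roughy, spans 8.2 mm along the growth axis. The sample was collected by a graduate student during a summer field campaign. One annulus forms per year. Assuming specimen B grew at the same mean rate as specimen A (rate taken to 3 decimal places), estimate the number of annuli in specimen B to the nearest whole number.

31 annuli

Specimen A: correcting the raw count gives 45 − 2 + 3 = 46 true annuli.
A: Mean rate = 12.3 mm / 46 years ≈ 0.267 mm/year.
For B, 8.2 / 0.267 = 30.71 years ≈ 31 annuli.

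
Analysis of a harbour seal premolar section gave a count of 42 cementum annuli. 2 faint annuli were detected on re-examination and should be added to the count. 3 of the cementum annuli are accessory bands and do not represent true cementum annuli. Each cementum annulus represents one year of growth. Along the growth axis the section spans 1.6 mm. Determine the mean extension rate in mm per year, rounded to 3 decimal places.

0.039 mm per year

True cementum annulus count = 42 − 3 + 2 = 41.
1.6 mm over 41 years gives 1.6 / 41 ≈ 0.039 mm per year.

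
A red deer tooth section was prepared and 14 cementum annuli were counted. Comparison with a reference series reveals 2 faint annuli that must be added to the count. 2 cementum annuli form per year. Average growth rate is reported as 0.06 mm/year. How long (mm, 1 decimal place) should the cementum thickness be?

0.5 mm

Correcting the raw count gives 14 + 2 = 16 true cementum annuli.
16 cementum annuli at 2 per year is 16 / 2 = 8 years.
Length ≈ 0.06 × 8 = 0.5 mm.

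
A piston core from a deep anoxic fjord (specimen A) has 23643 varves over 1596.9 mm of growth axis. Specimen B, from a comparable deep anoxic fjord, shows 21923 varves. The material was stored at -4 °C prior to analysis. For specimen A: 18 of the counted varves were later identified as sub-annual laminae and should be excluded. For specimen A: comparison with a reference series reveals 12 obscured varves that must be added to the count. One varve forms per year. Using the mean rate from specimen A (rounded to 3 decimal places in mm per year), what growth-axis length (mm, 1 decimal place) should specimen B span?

Specimen A: correcting the raw count gives 23643 − 18 + 12 = 23637 true varves.
A: Mean rate = 1596.9 mm / 23637 years ≈ 0.068 mm/yr.
For B, 0.068 mm/year × 21923 years = 1490.8 mm.

1490.8 mm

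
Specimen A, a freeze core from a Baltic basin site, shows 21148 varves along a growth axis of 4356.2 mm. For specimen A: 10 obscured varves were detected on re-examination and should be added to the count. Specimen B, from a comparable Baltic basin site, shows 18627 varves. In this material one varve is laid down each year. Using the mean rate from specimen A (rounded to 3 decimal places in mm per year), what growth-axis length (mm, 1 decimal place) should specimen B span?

Specimen A: after corrections the count is 21148 + 10 = 21158 varves.
A: Mean rate = 4356.2 mm / 21158 years ≈ 0.206 mm/yr.
For B, 0.206 mm/year × 18627 years = 3837.2 mm.

3837.2 mm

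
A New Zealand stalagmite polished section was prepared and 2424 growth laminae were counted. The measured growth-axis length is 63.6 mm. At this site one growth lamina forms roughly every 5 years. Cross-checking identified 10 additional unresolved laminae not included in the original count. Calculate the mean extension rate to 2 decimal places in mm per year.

0.01 mm per year

Adjusted count: 2424 + 10 = 2434 growth laminae.
At 5 years per growth lamina, 2434 × 5 = 12170 years.
Extension rate ≈ 63.6 / 12170 = 0.01 mm per year.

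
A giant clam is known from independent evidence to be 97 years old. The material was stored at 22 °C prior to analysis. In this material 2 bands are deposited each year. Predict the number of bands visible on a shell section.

194 bands

97 years at 2 bands per year gives 97 × 2 = 194 bands.
So 194 bands should be present.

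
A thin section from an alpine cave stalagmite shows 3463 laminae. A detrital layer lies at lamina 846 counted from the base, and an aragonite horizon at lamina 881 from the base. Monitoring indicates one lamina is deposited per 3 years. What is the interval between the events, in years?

881 − 846 = 35 laminae lie between the two events.
Multiplying by 3 years per lamina: 35 × 3 = 105 years.

105 yr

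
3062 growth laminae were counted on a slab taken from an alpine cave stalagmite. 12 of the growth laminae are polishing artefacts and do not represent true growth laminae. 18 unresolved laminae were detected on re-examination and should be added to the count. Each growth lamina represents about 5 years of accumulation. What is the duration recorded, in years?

After corrections the count is 3062 − 12 + 18 = 3068 growth laminae.
At 5 years per growth lamina, 3068 × 5 = 15340 years.

15340 yr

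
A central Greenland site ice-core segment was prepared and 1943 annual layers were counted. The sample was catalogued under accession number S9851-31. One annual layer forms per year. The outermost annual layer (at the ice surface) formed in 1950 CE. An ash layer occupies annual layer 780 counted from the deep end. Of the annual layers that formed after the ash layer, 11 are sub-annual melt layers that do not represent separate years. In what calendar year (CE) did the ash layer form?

1943 − 780 = 1163 annual layers lie beyond the ash layer toward the ice surface.
1163 − 11 false = 1152 true annual layers after the ash layer.
The annual layer at the ice surface is 1950 CE, so the ash layer dates to 1950 − 1152 = 798 CE.

798 CE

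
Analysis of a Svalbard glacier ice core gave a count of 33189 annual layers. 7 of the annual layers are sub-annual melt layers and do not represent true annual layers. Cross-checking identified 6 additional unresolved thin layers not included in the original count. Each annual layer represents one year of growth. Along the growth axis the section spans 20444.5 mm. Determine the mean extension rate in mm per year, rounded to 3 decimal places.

Correcting the raw count gives 33189 − 7 + 6 = 33188 true annual layers.
Extension rate ≈ 20444.5 / 33188 = 0.616 mm per year.

0.616 mm per year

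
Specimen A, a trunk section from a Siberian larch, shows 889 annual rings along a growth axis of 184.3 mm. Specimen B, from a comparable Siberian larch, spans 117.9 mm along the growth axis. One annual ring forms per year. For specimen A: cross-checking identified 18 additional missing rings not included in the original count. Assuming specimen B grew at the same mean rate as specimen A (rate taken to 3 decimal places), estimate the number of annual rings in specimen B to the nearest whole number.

Specimen A: correcting the raw count gives 889 + 18 = 907 true annual rings.
A: Extension rate ≈ 184.3 / 907 = 0.203 mm/yr.
B spans 117.9 / 0.203 = 580.79 years ≈ 581 annual rings.

581 annual rings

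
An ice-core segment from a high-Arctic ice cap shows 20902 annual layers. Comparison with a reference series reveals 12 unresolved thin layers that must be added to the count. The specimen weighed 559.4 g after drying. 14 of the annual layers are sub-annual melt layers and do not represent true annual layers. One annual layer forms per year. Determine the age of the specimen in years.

20900 years

True annual layer count = 20902 − 14 + 12 = 20900.
At one annual layer per year, that is 20900 years.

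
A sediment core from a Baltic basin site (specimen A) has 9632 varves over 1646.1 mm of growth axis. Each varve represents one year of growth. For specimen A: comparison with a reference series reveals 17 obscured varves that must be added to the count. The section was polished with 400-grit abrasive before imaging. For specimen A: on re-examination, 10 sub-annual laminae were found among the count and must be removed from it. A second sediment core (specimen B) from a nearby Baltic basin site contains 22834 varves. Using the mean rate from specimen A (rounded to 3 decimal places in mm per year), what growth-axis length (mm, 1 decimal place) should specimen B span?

3904.6 mm

Specimen A: adjusted count: 9632 − 10 + 17 = 9639 varves.
A: Mean rate = 1646.1 mm / 9639 years ≈ 0.171 mm/year.
Length of B = 0.171 × 22834 = 3904.6 mm.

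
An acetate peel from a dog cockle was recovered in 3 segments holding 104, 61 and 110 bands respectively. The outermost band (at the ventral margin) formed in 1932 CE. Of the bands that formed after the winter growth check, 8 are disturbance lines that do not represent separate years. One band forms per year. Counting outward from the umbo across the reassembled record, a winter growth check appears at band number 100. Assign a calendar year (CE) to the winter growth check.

1765 CE

Total bands = 104 + 61 + 110 = 275.
Between band 100 and the ventral margin there are 275 − 100 = 175 bands.
Removing the 8 false bands leaves 175 − 8 = 167 true bands beyond the winter growth check.
The band at the ventral margin is 1932 CE, so the winter growth check dates to 1932 − 167 = 1765 CE.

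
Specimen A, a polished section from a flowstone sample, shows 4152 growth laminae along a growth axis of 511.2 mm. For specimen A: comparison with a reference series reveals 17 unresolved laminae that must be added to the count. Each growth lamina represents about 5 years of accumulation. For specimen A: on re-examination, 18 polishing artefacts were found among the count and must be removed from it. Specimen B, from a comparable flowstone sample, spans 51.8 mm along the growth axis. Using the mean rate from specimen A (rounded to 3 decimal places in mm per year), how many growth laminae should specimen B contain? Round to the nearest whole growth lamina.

414 growth laminae

Specimen A: true growth lamina count = 4152 − 18 + 17 = 4151.
Specimen A: at 5 years per growth lamina, 4151 × 5 = 20755 years.
A: Mean rate = 511.2 mm / 20755 years ≈ 0.025 mm per year.
B spans 51.8 / 0.025 = 2072.00 years; at 5 years per growth lamina that is 2072.00 / 5 ≈ 414 growth laminae.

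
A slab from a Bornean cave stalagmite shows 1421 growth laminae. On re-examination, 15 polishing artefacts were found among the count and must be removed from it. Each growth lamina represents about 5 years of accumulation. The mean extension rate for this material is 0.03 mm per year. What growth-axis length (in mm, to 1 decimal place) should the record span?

Adjusted count: 1421 − 15 = 1406 growth laminae.
Multiplying by 5 years per growth lamina: 1406 × 5 = 7030 years.
Length ≈ 0.03 × 7030 = 210.9 mm.

210.9 mm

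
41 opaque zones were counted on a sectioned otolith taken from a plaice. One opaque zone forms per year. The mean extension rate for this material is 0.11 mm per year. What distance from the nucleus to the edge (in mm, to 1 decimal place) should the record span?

4.5 mm

The record spans 41 years at 0.11 mm per year.
Length ≈ 0.11 × 41 = 4.5 mm.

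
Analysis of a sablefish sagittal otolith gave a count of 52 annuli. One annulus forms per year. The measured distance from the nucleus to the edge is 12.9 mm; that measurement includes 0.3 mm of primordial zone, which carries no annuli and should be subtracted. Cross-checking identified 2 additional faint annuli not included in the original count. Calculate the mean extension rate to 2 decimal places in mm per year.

0.23 mm per year

Adjusted count: 52 + 2 = 54 annuli.
Net length = 12.9 − 0.3 = 12.6 mm.
Extension rate ≈ 12.6 / 54 = 0.23 mm per year.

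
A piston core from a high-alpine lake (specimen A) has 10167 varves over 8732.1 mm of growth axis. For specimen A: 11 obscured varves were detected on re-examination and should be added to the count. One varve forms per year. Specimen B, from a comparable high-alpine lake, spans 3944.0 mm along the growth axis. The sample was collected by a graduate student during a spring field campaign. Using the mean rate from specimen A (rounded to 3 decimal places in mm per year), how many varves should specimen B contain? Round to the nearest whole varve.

4597 varves

Specimen A: true varve count = 10167 + 11 = 10178.
A: Extension rate ≈ 8732.1 / 10178 = 0.858 mm/yr.
Specimen B: 3944.0 mm / 0.858 mm per year = 4596.74 years ≈ 4597 varves.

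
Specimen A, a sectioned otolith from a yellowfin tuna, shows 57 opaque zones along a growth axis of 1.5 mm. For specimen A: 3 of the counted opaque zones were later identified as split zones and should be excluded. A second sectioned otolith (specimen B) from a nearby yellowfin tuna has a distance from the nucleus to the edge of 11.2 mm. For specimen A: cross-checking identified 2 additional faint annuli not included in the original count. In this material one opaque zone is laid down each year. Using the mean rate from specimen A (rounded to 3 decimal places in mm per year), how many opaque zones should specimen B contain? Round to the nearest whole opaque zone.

415 opaque zones

Specimen A: correcting the raw count gives 57 − 3 + 2 = 56 true opaque zones.
A: Mean rate = 1.5 mm / 56 years ≈ 0.027 mm/yr.
B spans 11.2 / 0.027 = 414.81 years ≈ 415 opaque zones.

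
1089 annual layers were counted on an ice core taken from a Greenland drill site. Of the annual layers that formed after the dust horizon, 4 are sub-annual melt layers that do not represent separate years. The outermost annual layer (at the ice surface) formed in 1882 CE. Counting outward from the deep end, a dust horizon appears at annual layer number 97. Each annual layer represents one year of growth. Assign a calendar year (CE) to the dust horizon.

1089 − 97 = 992 annual layers lie beyond the dust horizon toward the ice surface.
Excluding 4 false annual layers: 992 − 4 = 988.
The annual layer at the ice surface is 1882 CE, so the dust horizon dates to 1882 − 988 = 894 CE.

894 CE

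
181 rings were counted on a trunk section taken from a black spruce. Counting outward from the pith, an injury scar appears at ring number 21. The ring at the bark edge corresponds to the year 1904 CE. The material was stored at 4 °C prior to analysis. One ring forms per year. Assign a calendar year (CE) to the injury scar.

1744 CE

The injury scar sits at ring 21 from the pith, so 181 − 21 = 160 rings formed after it.
1904 − 160 = 1744 CE.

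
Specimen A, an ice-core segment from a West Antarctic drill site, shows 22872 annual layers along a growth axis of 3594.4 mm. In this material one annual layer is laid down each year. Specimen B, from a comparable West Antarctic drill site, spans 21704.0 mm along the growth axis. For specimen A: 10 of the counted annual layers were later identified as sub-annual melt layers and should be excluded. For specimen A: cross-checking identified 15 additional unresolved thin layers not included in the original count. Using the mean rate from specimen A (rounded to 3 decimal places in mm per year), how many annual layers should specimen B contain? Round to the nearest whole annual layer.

Specimen A: true annual layer count = 22872 − 10 + 15 = 22877.
A: Mean rate = 3594.4 mm / 22877 years ≈ 0.157 mm/yr.
For B, 21704.0 / 0.157 = 138242.04 years ≈ 138242 annual layers.

138242 annual layers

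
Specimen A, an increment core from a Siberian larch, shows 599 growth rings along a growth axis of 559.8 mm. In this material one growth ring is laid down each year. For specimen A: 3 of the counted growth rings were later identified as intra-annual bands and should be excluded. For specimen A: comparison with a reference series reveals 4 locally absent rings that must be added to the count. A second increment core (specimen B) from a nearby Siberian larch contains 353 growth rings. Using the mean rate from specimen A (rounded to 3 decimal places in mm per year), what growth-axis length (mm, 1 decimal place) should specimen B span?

Specimen A: after corrections the count is 599 − 3 + 4 = 600 growth rings.
A: Mean rate = 559.8 mm / 600 years ≈ 0.933 mm per year.
B's length ≈ 0.933 × 353 = 329.3 mm.

329.3 mm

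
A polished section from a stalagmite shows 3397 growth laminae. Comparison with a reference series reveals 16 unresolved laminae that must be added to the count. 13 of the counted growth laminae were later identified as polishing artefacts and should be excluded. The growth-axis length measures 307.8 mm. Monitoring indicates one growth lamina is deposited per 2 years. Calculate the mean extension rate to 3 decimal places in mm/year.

0.045 mm/year

Adjusted count: 3397 − 13 + 16 = 3400 growth laminae.
3400 growth laminae at 2 years each span 3400 × 2 = 6800 years.
307.8 mm over 6800 years gives 307.8 / 6800 ≈ 0.045 mm/year.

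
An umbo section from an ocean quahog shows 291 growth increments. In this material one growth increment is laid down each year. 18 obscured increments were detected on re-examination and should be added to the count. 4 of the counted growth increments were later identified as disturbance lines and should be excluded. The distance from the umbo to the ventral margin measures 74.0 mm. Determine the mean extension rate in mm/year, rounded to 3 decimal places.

Correcting the raw count gives 291 − 4 + 18 = 305 true growth increments.
Extension rate ≈ 74.0 / 305 = 0.243 mm/year.

0.243 mm/year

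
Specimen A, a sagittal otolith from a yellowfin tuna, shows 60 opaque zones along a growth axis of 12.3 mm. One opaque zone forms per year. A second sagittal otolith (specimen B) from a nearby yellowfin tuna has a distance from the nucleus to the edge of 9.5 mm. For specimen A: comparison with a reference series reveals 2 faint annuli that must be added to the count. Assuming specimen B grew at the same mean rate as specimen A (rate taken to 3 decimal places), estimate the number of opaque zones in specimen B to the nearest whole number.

48 opaque zones

Specimen A: adjusted count: 60 + 2 = 62 opaque zones.
A: 12.3 mm over 62 years gives 12.3 / 62 ≈ 0.198 mm/yr.
B spans 9.5 / 0.198 = 47.98 years ≈ 48 opaque zones.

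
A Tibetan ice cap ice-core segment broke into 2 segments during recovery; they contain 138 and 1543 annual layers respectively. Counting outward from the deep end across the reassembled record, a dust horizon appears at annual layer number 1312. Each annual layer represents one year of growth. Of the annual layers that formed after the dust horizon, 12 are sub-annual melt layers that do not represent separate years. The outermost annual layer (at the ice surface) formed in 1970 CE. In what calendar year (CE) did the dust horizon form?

Total annual layers = 138 + 1543 = 1681.
1681 − 1312 = 369 annual layers lie beyond the dust horizon toward the ice surface.
Excluding 12 false annual layers: 369 − 12 = 357.
Counting back 357 years from 1970 CE places the dust horizon in 1970 − 357 = 1613 CE.

1613 CE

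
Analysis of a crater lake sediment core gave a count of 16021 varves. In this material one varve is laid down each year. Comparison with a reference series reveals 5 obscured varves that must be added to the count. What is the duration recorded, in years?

16026 years

Correcting the raw count gives 16021 + 5 = 16026 true varves.
With a one-to-one varve periodicity this is 16026 years.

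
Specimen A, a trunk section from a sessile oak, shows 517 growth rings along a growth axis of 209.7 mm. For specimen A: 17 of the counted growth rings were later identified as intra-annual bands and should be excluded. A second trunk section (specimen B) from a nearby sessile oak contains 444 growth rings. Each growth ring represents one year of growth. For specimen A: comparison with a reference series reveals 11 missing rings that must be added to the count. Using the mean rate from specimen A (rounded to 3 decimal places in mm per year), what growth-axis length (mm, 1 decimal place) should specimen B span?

Specimen A: true growth ring count = 517 − 17 + 11 = 511.
A: Mean rate = 209.7 mm / 511 years ≈ 0.410 mm/year.
For B, 0.410 mm/year × 444 years = 182.0 mm.

182.0 mm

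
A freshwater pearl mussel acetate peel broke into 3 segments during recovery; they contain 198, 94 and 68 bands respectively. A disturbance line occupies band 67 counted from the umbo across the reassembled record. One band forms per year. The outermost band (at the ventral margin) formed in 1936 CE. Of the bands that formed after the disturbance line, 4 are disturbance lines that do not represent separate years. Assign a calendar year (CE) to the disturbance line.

Total bands = 198 + 94 + 68 = 360.
Between band 67 and the ventral margin there are 360 − 67 = 293 bands.
293 − 4 false = 289 true bands after the disturbance line.
Counting back 289 years from 1936 CE places the disturbance line in 1936 − 289 = 1647 CE.

1647 CE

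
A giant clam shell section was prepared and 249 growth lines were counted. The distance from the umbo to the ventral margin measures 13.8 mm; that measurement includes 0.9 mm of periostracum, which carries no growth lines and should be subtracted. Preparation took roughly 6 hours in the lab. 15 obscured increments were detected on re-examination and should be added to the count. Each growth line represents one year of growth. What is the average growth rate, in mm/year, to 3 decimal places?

True growth line count = 249 + 15 = 264.
Removing the 0.9 mm offcut leaves 13.8 − 0.9 = 12.9 mm.
Extension rate ≈ 12.9 / 264 = 0.049 mm/year.

0.049 mm/year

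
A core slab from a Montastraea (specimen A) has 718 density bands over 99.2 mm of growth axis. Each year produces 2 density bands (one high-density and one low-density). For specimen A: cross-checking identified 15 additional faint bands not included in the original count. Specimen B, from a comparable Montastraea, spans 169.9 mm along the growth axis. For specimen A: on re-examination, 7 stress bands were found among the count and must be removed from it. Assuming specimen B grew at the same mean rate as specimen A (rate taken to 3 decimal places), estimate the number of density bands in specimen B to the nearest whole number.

Specimen A: adjusted count: 718 − 7 + 15 = 726 density bands.
Specimen A: with 2 density bands per year, 726 / 2 = 363 years.
A: Extension rate ≈ 99.2 / 363 = 0.273 mm per year.
For B, 169.9 / 0.273 = 622.34 years; at 2 density bands per year that is 622.34 × 2 ≈ 1245 density bands.

1245 density bands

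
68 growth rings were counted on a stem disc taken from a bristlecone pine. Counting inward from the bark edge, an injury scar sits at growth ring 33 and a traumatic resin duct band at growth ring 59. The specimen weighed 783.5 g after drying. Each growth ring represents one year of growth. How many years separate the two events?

Separation: 59 − 33 = 26 growth rings.
At one growth ring per year, 26 years elapsed between them.

26 years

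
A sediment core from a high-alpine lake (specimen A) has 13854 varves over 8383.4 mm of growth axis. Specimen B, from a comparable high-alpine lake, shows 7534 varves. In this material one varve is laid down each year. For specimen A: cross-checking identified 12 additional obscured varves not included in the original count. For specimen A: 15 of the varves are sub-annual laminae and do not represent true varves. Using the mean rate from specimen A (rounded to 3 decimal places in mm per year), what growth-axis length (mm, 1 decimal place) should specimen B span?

Specimen A: true varve count = 13854 − 15 + 12 = 13851.
A: Mean rate = 8383.4 mm / 13851 years ≈ 0.605 mm/year.
Length of B = 0.605 × 7534 = 4558.1 mm.

4558.1 mm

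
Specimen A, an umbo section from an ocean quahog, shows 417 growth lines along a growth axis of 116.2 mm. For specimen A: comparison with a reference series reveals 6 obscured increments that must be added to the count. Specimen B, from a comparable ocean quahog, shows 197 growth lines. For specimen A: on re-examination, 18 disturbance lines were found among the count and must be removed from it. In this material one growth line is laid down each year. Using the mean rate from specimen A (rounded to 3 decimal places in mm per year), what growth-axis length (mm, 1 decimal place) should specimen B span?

56.5 mm

Specimen A: adjusted count: 417 − 18 + 6 = 405 growth lines.
A: 116.2 mm over 405 years gives 116.2 / 405 ≈ 0.287 mm/yr.
For B, 0.287 mm/year × 197 years = 56.5 mm.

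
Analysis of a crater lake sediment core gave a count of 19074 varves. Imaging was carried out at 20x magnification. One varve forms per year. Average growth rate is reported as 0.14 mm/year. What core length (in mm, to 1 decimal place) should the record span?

19074 years of growth are recorded.
Predicted length = 0.14 mm/year × 19074 years = 2670.4 mm.

2670.4 mm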